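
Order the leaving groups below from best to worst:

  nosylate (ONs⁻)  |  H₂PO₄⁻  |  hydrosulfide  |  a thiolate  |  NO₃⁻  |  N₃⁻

Leaving-group ability tracks the stability of the departed species; conjugate-acid pKₐ is the usual yardstick (lower pKₐ → better LG).
nosylate (ONs⁻): pKₐ(p-O₂NC₆H₄SO₃H) ≈ -3.5 — p-nitro group further stabilises the sulfonate
NO₃⁻: pKₐ(HNO₃) ≈ -1.3
H₂PO₄⁻: pKₐ(H₃PO₄) ≈ 2.1
N₃⁻: pKₐ(HN₃) ≈ 4.7
hydrosulfide: pKₐ(H₂S) ≈ 7 — larger and more polarisable than the oxygen analogue
a thiolate: pKₐ(RSH (a thiol)) ≈ 10.5 — moderately basic; rarely leaves without activation

nosylate (ONs⁻) > NO₃⁻ > H₂PO₄⁻ > N₃⁻ > hydrosulfide > a thiolate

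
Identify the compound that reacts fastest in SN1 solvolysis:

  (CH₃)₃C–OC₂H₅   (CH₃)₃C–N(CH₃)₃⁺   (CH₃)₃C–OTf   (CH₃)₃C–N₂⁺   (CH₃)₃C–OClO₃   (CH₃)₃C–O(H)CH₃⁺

With the same alkyl group throughout, only the leaving group differentiates the rates.
A good leaving group is a weak base: the lower the pKₐ of its conjugate acid, the more readily it departs.
(CH₃)₃C–N₂⁺ loses N₂: no meaningful conjugate acid; N₂ departs as an exceptionally stable neutral molecule
(CH₃)₃C–OTf loses OTf⁻: pKₐ(CF₃SO₃H (triflic acid)) ≈ -14
(CH₃)₃C–OClO₃ loses ClO₄⁻: pKₐ(HClO₄) ≈ -10
(CH₃)₃C–O(H)CH₃⁺ loses R'OH: pKₐ(R'OH₂⁺) ≈ -2.4
(CH₃)₃C–N(CH₃)₃⁺ loses NR'₃: pKₐ(R'₃NH⁺) ≈ 10.7
(CH₃)₃C–OC₂H₅ loses CH₃CH₂O⁻: pKₐ(CH₃CH₂OH) ≈ 16

(CH₃)₃C–N₂⁺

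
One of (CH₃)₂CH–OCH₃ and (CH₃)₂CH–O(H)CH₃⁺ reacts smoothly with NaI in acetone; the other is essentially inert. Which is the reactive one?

From (CH₃)₂CH–OCH₃ the departing group would be CH₃O⁻ (pKₐ(CH₃OH) ≈ 15.5). Strong base; alkoxides do not leave unassisted.
From (CH₃)₂CH–O(H)CH₃⁺ the leaving group is R'OH (pKₐ(R'OH₂⁺) ≈ -2.4). Neutral; leaves from a protonated ether (an oxonium ion, R–O(H)R'⁺).
(In practice (CH₃)₂CH–O(H)CH₃⁺ is made from (CH₃)₂CH–OCH₃ by protonation with concentrated HI, allowing neutral methanol, rather than methoxide, to depart.)

(CH₃)₂CH–O(H)CH₃⁺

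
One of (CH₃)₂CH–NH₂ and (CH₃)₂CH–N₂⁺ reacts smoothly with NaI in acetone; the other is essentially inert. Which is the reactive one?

(CH₃)₂CH–N₂⁺

From (CH₃)₂CH–NH₂ the departing group would be NH₂⁻ (pKₐ(NH₃) ≈ 38). Extremely strong base; never a leaving group.
From (CH₃)₂CH–N₂⁺ the leaving group is N₂ (no meaningful conjugate acid; N₂ departs as an exceptionally stable neutral molecule).
(In practice (CH₃)₂CH–N₂⁺ is made from (CH₃)₂CH–NH₂ by diazotisation (NaNO₂ / HCl, 0 °C), generating a diazonium salt that expels N₂.)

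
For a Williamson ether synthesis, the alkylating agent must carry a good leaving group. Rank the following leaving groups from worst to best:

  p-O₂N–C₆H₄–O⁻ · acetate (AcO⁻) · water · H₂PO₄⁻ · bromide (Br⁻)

Rank by basicity of the departing species: weakest base leaves most easily.
bromide (Br⁻): pKₐ(HBr) ≈ -9
water: pKₐ(H₃O⁺) ≈ -1.7 — neutral; leaves from a protonated alcohol (R–OH₂⁺)
H₂PO₄⁻: pKₐ(H₃PO₄) ≈ 2.1
acetate (AcO⁻): pKₐ(CH₃COOH) ≈ 4.8
p-O₂N–C₆H₄–O⁻: pKₐ(p-nitrophenol) ≈ 7.2 — nitro group delocalises the charge; the classic chromogenic LG
The question asks for worst first, so the sequence is read in increasing leaving-group ability.

p-O₂N–C₆H₄–O⁻ < acetate (AcO⁻) < H₂PO₄⁻ < water < bromide (Br⁻)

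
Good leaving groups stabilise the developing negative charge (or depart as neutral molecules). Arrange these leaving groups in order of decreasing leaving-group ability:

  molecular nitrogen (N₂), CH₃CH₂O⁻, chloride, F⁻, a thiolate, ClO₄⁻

molecular nitrogen (N₂): no meaningful conjugate acid; N₂ departs as an exceptionally stable neutral molecule
ClO₄⁻: pKₐ(HClO₄) ≈ -10
chloride: pKₐ(HCl) ≈ -7
F⁻: pKₐ(HF) ≈ 3.2
a thiolate: pKₐ(RSH (a thiol)) ≈ 10.5
CH₃CH₂O⁻: pKₐ(CH₃CH₂OH) ≈ 16

molecular nitrogen (N₂) > ClO₄⁻ > chloride > F⁻ > a thiolate > CH₃CH₂O⁻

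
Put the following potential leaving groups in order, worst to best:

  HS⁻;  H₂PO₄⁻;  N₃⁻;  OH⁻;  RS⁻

OH⁻ < RS⁻ < HS⁻ < N₃⁻ < H₂PO₄⁻

A good leaving group is a weak base: the lower the pKₐ of its conjugate acid, the more readily it departs.
H₂PO₄⁻: pKₐ(H₃PO₄) ≈ 2.1
N₃⁻: pKₐ(HN₃) ≈ 4.7
HS⁻: pKₐ(H₂S) ≈ 7
RS⁻: pKₐ(RSH (a thiol)) ≈ 10.5
OH⁻: pKₐ(H₂O) ≈ 15.7
Listed from poorest to best leaving group as asked.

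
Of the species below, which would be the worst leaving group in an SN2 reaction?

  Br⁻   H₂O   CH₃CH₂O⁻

CH₃CH₂O⁻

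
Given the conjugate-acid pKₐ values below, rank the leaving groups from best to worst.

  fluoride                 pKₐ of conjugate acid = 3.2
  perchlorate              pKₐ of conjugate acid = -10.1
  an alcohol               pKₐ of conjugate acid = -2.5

Lower conjugate-acid pKₐ ⇒ weaker base ⇒ better leaving group.
Sorting by the given values: perchlorate (-10.1), an alcohol (-2.5), fluoride (3.2).

perchlorate > an alcohol > fluoride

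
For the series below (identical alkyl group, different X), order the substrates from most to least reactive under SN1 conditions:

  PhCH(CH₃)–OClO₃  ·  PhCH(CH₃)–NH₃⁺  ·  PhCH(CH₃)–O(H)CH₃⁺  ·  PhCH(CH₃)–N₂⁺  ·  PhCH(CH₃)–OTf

PhCH(CH₃)–N₂⁺ > PhCH(CH₃)–OTf > PhCH(CH₃)–OClO₃ > PhCH(CH₃)–O(H)CH₃⁺ > PhCH(CH₃)–NH₃⁺

The skeletons are identical, so relative rate is governed entirely by leaving-group ability.
Rank by basicity of the departing species: weakest base leaves most easily.
PhCH(CH₃)–N₂⁺ loses N₂: no meaningful conjugate acid; N₂ departs as an exceptionally stable neutral molecule
PhCH(CH₃)–OTf loses OTf⁻: pKₐ(CF₃SO₃H (triflic acid)) ≈ -14
PhCH(CH₃)–OClO₃ loses ClO₄⁻: pKₐ(HClO₄) ≈ -10
PhCH(CH₃)–O(H)CH₃⁺ loses R'OH: pKₐ(R'OH₂⁺) ≈ -2.4
PhCH(CH₃)–NH₃⁺ loses NH₃: pKₐ(NH₄⁺) ≈ 9.2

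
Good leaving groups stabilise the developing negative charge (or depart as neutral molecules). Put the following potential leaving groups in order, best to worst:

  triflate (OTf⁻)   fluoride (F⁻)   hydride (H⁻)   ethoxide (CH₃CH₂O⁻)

triflate (OTf⁻) > fluoride (F⁻) > ethoxide (CH₃CH₂O⁻) > hydride (H⁻)

triflate (OTf⁻): pKₐ(CF₃SO₃H (triflic acid)) ≈ -14 — charge spread over three oxygens and a CF₃ group; the premier leaving group in synthesis
fluoride (F⁻): pKₐ(HF) ≈ 3.2
ethoxide (CH₃CH₂O⁻): pKₐ(CH₃CH₂OH) ≈ 16 — strong base; alkoxides do not leave unassisted
hydride (H⁻): pKₐ(H₂) ≈ 36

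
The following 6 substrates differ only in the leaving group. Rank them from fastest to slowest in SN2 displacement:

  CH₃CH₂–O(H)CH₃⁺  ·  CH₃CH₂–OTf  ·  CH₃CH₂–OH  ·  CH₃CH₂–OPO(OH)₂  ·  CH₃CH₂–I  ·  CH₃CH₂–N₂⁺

With the same alkyl group throughout, only the leaving group differentiates the rates.
The more stable X⁻ (or X) is on its own — i.e. the weaker a base it is — the better a leaving group it makes.
CH₃CH₂–N₂⁺ loses N₂: no meaningful conjugate acid; N₂ departs as an exceptionally stable neutral molecule
CH₃CH₂–OTf loses OTf⁻: pKₐ(CF₃SO₃H (triflic acid)) ≈ -14
CH₃CH₂–I loses I⁻: pKₐ(HI) ≈ -10
CH₃CH₂–O(H)CH₃⁺ loses R'OH: pKₐ(R'OH₂⁺) ≈ -2.4
CH₃CH₂–OPO(OH)₂ loses H₂PO₄⁻: pKₐ(H₃PO₄) ≈ 2.1
CH₃CH₂–OH loses OH⁻: pKₐ(H₂O) ≈ 15.7

CH₃CH₂–N₂⁺ > CH₃CH₂–OTf > CH₃CH₂–I > CH₃CH₂–O(H)CH₃⁺ > CH₃CH₂–OPO(OH)₂ > CH₃CH₂–OH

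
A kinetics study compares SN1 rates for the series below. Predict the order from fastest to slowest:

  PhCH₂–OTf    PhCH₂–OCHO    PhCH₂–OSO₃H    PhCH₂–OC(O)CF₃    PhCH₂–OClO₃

Same R in every case — rank the leaving groups.
Rank by basicity of the departing species: weakest base leaves most easily.
PhCH₂–OTf loses OTf⁻: pKₐ(CF₃SO₃H (triflic acid)) ≈ -14
PhCH₂–OClO₃ loses ClO₄⁻: pKₐ(HClO₄) ≈ -10
PhCH₂–OSO₃H loses HSO₄⁻: pKₐ(H₂SO₄) ≈ -3
PhCH₂–OC(O)CF₃ loses CF₃COO⁻: pKₐ(CF₃COOH) ≈ 0.2
PhCH₂–OCHO loses HCOO⁻: pKₐ(HCOOH) ≈ 3.8

PhCH₂–OTf > PhCH₂–OClO₃ > PhCH₂–OSO₃H > PhCH₂–OC(O)CF₃ > PhCH₂–OCHO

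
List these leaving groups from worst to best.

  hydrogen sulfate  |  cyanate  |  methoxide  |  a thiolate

methoxide < a thiolate < cyanate < hydrogen sulfate

A good leaving group is a weak base: the lower the pKₐ of its conjugate acid, the more readily it departs.
hydrogen sulfate: pKₐ(H₂SO₄) ≈ -3 — conjugate base of a strong mineral acid
cyanate: pKₐ(HOCN) ≈ 3.5 — resonance between N and O
a thiolate: pKₐ(RSH (a thiol)) ≈ 10.5 — moderately basic; rarely leaves without activation
methoxide: pKₐ(CH₃OH) ≈ 15.5
Listed from poorest to best leaving group as asked.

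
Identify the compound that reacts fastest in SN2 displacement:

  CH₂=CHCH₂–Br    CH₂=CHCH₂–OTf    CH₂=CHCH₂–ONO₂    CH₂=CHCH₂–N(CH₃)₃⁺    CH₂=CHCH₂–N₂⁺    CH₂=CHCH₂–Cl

Same R in every case — rank the leaving groups.
Leaving-group ability tracks the stability of the departed species; conjugate-acid pKₐ is the usual yardstick (lower pKₐ → better LG).
CH₂=CHCH₂–N₂⁺ loses N₂: no meaningful conjugate acid; N₂ departs as an exceptionally stable neutral molecule
CH₂=CHCH₂–OTf loses OTf⁻: pKₐ(CF₃SO₃H (triflic acid)) ≈ -14
CH₂=CHCH₂–Br loses Br⁻: pKₐ(HBr) ≈ -9
CH₂=CHCH₂–Cl loses Cl⁻: pKₐ(HCl) ≈ -7
CH₂=CHCH₂–ONO₂ loses NO₃⁻: pKₐ(HNO₃) ≈ -1.3
CH₂=CHCH₂–N(CH₃)₃⁺ loses NR'₃: pKₐ(R'₃NH⁺) ≈ 10.7

CH₂=CHCH₂–N₂⁺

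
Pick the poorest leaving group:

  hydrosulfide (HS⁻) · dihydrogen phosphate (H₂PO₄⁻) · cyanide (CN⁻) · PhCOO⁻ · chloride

cyanide (CN⁻)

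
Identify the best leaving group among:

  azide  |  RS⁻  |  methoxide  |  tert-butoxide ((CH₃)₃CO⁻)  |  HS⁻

azide

Rank by basicity of the departing species: weakest base leaves most easily.
azide: pKₐ(HN₃) ≈ 4.7
HS⁻: pKₐ(H₂S) ≈ 7
RS⁻: pKₐ(RSH (a thiol)) ≈ 10.5
methoxide: pKₐ(CH₃OH) ≈ 15.5
tert-butoxide ((CH₃)₃CO⁻): pKₐ(t-BuOH) ≈ 18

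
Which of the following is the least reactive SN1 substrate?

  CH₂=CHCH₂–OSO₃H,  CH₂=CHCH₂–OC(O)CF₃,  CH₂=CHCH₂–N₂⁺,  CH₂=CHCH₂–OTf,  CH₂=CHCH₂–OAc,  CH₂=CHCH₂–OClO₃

Same R in every case — rank the leaving groups.
Leaving-group ability tracks the stability of the departed species; conjugate-acid pKₐ is the usual yardstick (lower pKₐ → better LG).
CH₂=CHCH₂–N₂⁺ loses N₂: no meaningful conjugate acid; N₂ departs as an exceptionally stable neutral molecule
CH₂=CHCH₂–OTf loses OTf⁻: pKₐ(CF₃SO₃H (triflic acid)) ≈ -14
CH₂=CHCH₂–OClO₃ loses ClO₄⁻: pKₐ(HClO₄) ≈ -10
CH₂=CHCH₂–OSO₃H loses HSO₄⁻: pKₐ(H₂SO₄) ≈ -3
CH₂=CHCH₂–OC(O)CF₃ loses CF₃COO⁻: pKₐ(CF₃COOH) ≈ 0.2
CH₂=CHCH₂–OAc loses AcO⁻: pKₐ(CH₃COOH) ≈ 4.8

CH₂=CHCH₂–OAc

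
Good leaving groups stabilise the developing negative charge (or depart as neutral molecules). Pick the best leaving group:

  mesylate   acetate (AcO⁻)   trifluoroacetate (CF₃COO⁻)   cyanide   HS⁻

Rank by basicity of the departing species: weakest base leaves most easily.
mesylate: pKₐ(CH₃SO₃H (MsOH)) ≈ -1.9
trifluoroacetate (CF₃COO⁻): pKₐ(CF₃COOH) ≈ 0.2
acetate (AcO⁻): pKₐ(CH₃COOH) ≈ 4.8
HS⁻: pKₐ(H₂S) ≈ 7
cyanide: pKₐ(HCN) ≈ 9.2

mesylate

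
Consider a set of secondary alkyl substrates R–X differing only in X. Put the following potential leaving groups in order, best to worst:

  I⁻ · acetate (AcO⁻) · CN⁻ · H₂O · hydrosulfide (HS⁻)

A good leaving group is a weak base: the lower the pKₐ of its conjugate acid, the more readily it departs.
I⁻: pKₐ(HI) ≈ -10 — large, highly polarisable; very weak base
H₂O: pKₐ(H₃O⁺) ≈ -1.7 — neutral; leaves from a protonated alcohol (R–OH₂⁺)
acetate (AcO⁻): pKₐ(CH₃COOH) ≈ 4.8 — resonance-stabilised but still a weak base
hydrosulfide (HS⁻): pKₐ(H₂S) ≈ 7 — larger and more polarisable than the oxygen analogue
CN⁻: pKₐ(HCN) ≈ 9.2

I⁻ > H₂O > acetate (AcO⁻) > hydrosulfide (HS⁻) > CN⁻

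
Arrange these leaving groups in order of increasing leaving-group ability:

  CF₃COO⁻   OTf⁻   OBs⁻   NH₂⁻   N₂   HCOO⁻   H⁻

NH₂⁻ < H⁻ < HCOO⁻ < CF₃COO⁻ < OBs⁻ < OTf⁻ < N₂

N₂: no meaningful conjugate acid; N₂ departs as an exceptionally stable neutral molecule
OTf⁻: pKₐ(CF₃SO₃H (triflic acid)) ≈ -14
OBs⁻: pKₐ(p-BrC₆H₄SO₃H) ≈ -2.8
CF₃COO⁻: pKₐ(CF₃COOH) ≈ 0.2
HCOO⁻: pKₐ(HCOOH) ≈ 3.8
H⁻: pKₐ(H₂) ≈ 36
NH₂⁻: pKₐ(NH₃) ≈ 38
Listed from poorest to best leaving group as asked.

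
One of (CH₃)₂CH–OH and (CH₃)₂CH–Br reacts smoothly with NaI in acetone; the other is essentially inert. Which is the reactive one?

(CH₃)₂CH–Br

From (CH₃)₂CH–OH the departing group would be OH⁻ (pKₐ(H₂O) ≈ 15.7). Strong base; essentially never leaves without prior activation.
From (CH₃)₂CH–Br the leaving group is Br⁻ (pKₐ(HBr) ≈ -9). Weak base; good leaving group.
(In practice (CH₃)₂CH–Br is made from (CH₃)₂CH–OH by treatment with PBr₃, replacing the hydroxyl with bromide.)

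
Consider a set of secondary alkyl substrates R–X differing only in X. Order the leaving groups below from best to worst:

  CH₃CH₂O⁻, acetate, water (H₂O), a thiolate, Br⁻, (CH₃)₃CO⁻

Br⁻ > water (H₂O) > acetate > a thiolate > CH₃CH₂O⁻ > (CH₃)₃CO⁻

Br⁻: pKₐ(HBr) ≈ -9
water (H₂O): pKₐ(H₃O⁺) ≈ -1.7 — neutral; leaves from a protonated alcohol (R–OH₂⁺)
acetate: pKₐ(CH₃COOH) ≈ 4.8
a thiolate: pKₐ(RSH (a thiol)) ≈ 10.5 — moderately basic; rarely leaves without activation
CH₃CH₂O⁻: pKₐ(CH₃CH₂OH) ≈ 16
(CH₃)₃CO⁻: pKₐ(t-BuOH) ≈ 18 — bulky, strongly basic alkoxide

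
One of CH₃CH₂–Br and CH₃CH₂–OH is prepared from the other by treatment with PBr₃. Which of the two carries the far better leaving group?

From CH₃CH₂–OH the departing group would be OH⁻ (pKₐ(H₂O) ≈ 15.7). Strong base; essentially never leaves without prior activation.
From CH₃CH₂–Br the leaving group is Br⁻ (pKₐ(HBr) ≈ -9). Weak base; good leaving group.
Treatment with PBr₃ works by replacing the hydroxyl with bromide, making CH₃CH₂–Br enormously more reactive.

CH₃CH₂–Br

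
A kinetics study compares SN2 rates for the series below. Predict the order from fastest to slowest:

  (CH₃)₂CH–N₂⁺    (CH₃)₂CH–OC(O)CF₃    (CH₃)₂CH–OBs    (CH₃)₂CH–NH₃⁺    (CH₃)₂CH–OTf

(CH₃)₂CH–N₂⁺ > (CH₃)₂CH–OTf > (CH₃)₂CH–OBs > (CH₃)₂CH–OC(O)CF₃ > (CH₃)₂CH–NH₃⁺

The skeletons are identical, so relative rate is governed entirely by leaving-group ability.
The more stable X⁻ (or X) is on its own — i.e. the weaker a base it is — the better a leaving group it makes.
(CH₃)₂CH–N₂⁺ loses N₂: no meaningful conjugate acid; N₂ departs as an exceptionally stable neutral molecule
(CH₃)₂CH–OTf loses OTf⁻: pKₐ(CF₃SO₃H (triflic acid)) ≈ -14
(CH₃)₂CH–OBs loses OBs⁻: pKₐ(p-BrC₆H₄SO₃H) ≈ -2.8
(CH₃)₂CH–OC(O)CF₃ loses CF₃COO⁻: pKₐ(CF₃COOH) ≈ 0.2
(CH₃)₂CH–NH₃⁺ loses NH₃: pKₐ(NH₄⁺) ≈ 9.2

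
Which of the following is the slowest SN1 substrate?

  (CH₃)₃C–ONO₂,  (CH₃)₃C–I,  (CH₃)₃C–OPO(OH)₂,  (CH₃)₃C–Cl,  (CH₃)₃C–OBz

(CH₃)₃C–OBz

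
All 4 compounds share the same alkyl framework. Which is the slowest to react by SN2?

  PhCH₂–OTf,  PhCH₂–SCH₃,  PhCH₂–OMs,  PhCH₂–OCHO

The skeletons are identical, so relative rate is governed entirely by leaving-group ability.
Leaving-group ability tracks the stability of the departed species; conjugate-acid pKₐ is the usual yardstick (lower pKₐ → better LG).
PhCH₂–OTf loses OTf⁻: pKₐ(CF₃SO₃H (triflic acid)) ≈ -14
PhCH₂–OMs loses OMs⁻: pKₐ(CH₃SO₃H (MsOH)) ≈ -1.9
PhCH₂–OCHO loses HCOO⁻: pKₐ(HCOOH) ≈ 3.8
PhCH₂–SCH₃ loses RS⁻: pKₐ(RSH (a thiol)) ≈ 10.5

PhCH₂–SCH₃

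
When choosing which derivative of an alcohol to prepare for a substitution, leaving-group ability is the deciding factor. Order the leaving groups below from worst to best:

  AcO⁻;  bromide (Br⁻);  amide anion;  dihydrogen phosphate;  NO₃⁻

bromide (Br⁻): pKₐ(HBr) ≈ -9
NO₃⁻: pKₐ(HNO₃) ≈ -1.3 — resonance-delocalised over three oxygens
dihydrogen phosphate: pKₐ(H₃PO₄) ≈ 2.1 — moderate base; biological leaving group after further activation
AcO⁻: pKₐ(CH₃COOH) ≈ 4.8 — resonance-stabilised but still a weak base
amide anion: pKₐ(NH₃) ≈ 38
Listed from poorest to best leaving group as asked.

amide anion < AcO⁻ < dihydrogen phosphate < NO₃⁻ < bromide (Br⁻)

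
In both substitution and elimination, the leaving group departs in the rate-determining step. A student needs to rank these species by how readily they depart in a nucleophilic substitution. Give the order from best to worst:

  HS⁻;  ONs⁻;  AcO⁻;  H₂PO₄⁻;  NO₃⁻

Rank by basicity of the departing species: weakest base leaves most easily.
ONs⁻: pKₐ(p-O₂NC₆H₄SO₃H) ≈ -3.5
NO₃⁻: pKₐ(HNO₃) ≈ -1.3
H₂PO₄⁻: pKₐ(H₃PO₄) ≈ 2.1
AcO⁻: pKₐ(CH₃COOH) ≈ 4.8
HS⁻: pKₐ(H₂S) ≈ 7

ONs⁻ > NO₃⁻ > H₂PO₄⁻ > AcO⁻ > HS⁻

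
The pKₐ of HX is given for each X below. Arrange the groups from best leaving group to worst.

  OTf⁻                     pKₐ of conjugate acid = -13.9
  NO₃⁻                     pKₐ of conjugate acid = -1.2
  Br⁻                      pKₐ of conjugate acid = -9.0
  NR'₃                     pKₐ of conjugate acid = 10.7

OTf⁻ > Br⁻ > NO₃⁻ > NR'₃

Lower conjugate-acid pKₐ ⇒ weaker base ⇒ better leaving group.
Sorting by the given values: OTf⁻ (-13.9), Br⁻ (-9.0), NO₃⁻ (-1.2), NR'₃ (10.7).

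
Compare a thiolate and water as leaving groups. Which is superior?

water is the better leaving group.
pKₐ(H₃O⁺) ≈ -1.7 versus pKₐ(RSH (a thiol)) ≈ 10.5: water is the much weaker base.
Neutral; leaves from a protonated alcohol (R–OH₂⁺).

water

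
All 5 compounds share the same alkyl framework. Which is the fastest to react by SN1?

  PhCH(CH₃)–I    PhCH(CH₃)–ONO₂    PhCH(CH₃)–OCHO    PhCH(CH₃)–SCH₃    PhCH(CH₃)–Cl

With the same alkyl group throughout, only the leaving group differentiates the rates.
A good leaving group is a weak base: the lower the pKₐ of its conjugate acid, the more readily it departs.
PhCH(CH₃)–I loses I⁻: pKₐ(HI) ≈ -10
PhCH(CH₃)–Cl loses Cl⁻: pKₐ(HCl) ≈ -7
PhCH(CH₃)–ONO₂ loses NO₃⁻: pKₐ(HNO₃) ≈ -1.3
PhCH(CH₃)–OCHO loses HCOO⁻: pKₐ(HCOOH) ≈ 3.8
PhCH(CH₃)–SCH₃ loses RS⁻: pKₐ(RSH (a thiol)) ≈ 10.5

PhCH(CH₃)–I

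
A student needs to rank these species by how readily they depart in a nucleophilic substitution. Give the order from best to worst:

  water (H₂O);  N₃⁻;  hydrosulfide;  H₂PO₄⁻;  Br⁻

Br⁻: pKₐ(HBr) ≈ -9 — weak base; good leaving group
water (H₂O): pKₐ(H₃O⁺) ≈ -1.7
H₂PO₄⁻: pKₐ(H₃PO₄) ≈ 2.1 — moderate base; biological leaving group after further activation
N₃⁻: pKₐ(HN₃) ≈ 4.7 — linear, resonance-stabilised
hydrosulfide: pKₐ(H₂S) ≈ 7 — larger and more polarisable than the oxygen analogue

Br⁻ > water (H₂O) > H₂PO₄⁻ > N₃⁻ > hydrosulfide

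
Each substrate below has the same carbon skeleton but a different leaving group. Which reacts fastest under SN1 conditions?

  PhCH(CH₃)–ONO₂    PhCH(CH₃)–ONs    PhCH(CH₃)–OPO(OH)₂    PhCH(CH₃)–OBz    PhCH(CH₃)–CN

The skeletons are identical, so relative rate is governed entirely by leaving-group ability.
The more stable X⁻ (or X) is on its own — i.e. the weaker a base it is — the better a leaving group it makes.
PhCH(CH₃)–ONs loses ONs⁻: pKₐ(p-O₂NC₆H₄SO₃H) ≈ -3.5
PhCH(CH₃)–ONO₂ loses NO₃⁻: pKₐ(HNO₃) ≈ -1.3
PhCH(CH₃)–OPO(OH)₂ loses H₂PO₄⁻: pKₐ(H₃PO₄) ≈ 2.1
PhCH(CH₃)–OBz loses PhCOO⁻: pKₐ(C₆H₅COOH) ≈ 4.2
PhCH(CH₃)–CN loses CN⁻: pKₐ(HCN) ≈ 9.2

PhCH(CH₃)–ONs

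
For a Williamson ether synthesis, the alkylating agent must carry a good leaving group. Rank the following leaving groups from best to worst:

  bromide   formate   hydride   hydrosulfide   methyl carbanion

bromide > formate > hydrosulfide > hydride > methyl carbanion

Rank by basicity of the departing species: weakest base leaves most easily.
bromide: pKₐ(HBr) ≈ -9
formate: pKₐ(HCOOH) ≈ 3.8
hydrosulfide: pKₐ(H₂S) ≈ 7
hydride: pKₐ(H₂) ≈ 36
methyl carbanion: pKₐ(CH₄) ≈ 48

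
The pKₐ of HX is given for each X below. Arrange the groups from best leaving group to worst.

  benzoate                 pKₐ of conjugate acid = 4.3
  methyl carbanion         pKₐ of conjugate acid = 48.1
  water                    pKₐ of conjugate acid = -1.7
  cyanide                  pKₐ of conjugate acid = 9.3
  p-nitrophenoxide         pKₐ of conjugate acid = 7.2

water > benzoate > p-nitrophenoxide > cyanide > methyl carbanion

Lower conjugate-acid pKₐ ⇒ weaker base ⇒ better leaving group.
Sorting by the given values: water (-1.7), benzoate (4.3), p-nitrophenoxide (7.2), cyanide (9.3), methyl carbanion (48.1).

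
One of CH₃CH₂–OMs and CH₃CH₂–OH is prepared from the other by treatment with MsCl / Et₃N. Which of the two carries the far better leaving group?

CH₃CH₂–OMs

From CH₃CH₂–OH the departing group would be OH⁻ (pKₐ(H₂O) ≈ 15.7). Strong base; essentially never leaves without prior activation.
From CH₃CH₂–OMs the leaving group is OMs⁻ (pKₐ(CH₃SO₃H (MsOH)) ≈ -1.9). Resonance-delocalised alkanesulfonate.
Treatment with MsCl / Et₃N works by converting the hydroxyl into a mesylate, making CH₃CH₂–OMs enormously more reactive.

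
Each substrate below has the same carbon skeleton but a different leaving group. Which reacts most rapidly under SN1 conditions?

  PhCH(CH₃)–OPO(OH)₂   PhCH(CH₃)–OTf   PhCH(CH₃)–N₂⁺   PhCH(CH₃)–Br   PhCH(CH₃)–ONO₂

PhCH(CH₃)–N₂⁺

Identical carbon frameworks mean the comparison reduces to leaving-group quality.
The more stable X⁻ (or X) is on its own — i.e. the weaker a base it is — the better a leaving group it makes.
PhCH(CH₃)–N₂⁺ loses N₂: no meaningful conjugate acid; N₂ departs as an exceptionally stable neutral molecule
PhCH(CH₃)–OTf loses OTf⁻: pKₐ(CF₃SO₃H (triflic acid)) ≈ -14
PhCH(CH₃)–Br loses Br⁻: pKₐ(HBr) ≈ -9
PhCH(CH₃)–ONO₂ loses NO₃⁻: pKₐ(HNO₃) ≈ -1.3
PhCH(CH₃)–OPO(OH)₂ loses H₂PO₄⁻: pKₐ(H₃PO₄) ≈ 2.1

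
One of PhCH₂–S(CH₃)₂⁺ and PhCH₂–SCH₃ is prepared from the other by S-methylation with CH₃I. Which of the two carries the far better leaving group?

From PhCH₂–SCH₃ the departing group would be RS⁻ (pKₐ(RSH (a thiol)) ≈ 10.5). Moderately basic; rarely leaves without activation.
From PhCH₂–S(CH₃)₂⁺ the leaving group is SR'₂ (pKₐ(R'₂SH⁺) ≈ -7). Neutral; leaves from a sulfonium salt (R–SR'₂⁺).
S-methylation with CH₃I works by allowing neutral dimethyl sulfide, rather than methanethiolate, to depart, making PhCH₂–S(CH₃)₂⁺ enormously more reactive.

PhCH₂–S(CH₃)₂⁺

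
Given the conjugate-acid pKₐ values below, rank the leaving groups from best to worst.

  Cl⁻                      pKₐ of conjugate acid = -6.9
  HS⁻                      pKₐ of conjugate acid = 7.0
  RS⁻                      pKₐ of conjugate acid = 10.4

Cl⁻ > HS⁻ > RS⁻

Lower conjugate-acid pKₐ ⇒ weaker base ⇒ better leaving group.
Sorting by the given values: Cl⁻ (-6.9), HS⁻ (7.0), RS⁻ (10.4).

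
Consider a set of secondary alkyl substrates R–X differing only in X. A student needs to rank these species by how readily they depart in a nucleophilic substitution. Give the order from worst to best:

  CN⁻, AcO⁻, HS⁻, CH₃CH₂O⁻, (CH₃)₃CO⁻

Leaving-group ability tracks the stability of the departed species; conjugate-acid pKₐ is the usual yardstick (lower pKₐ → better LG).
AcO⁻: pKₐ(CH₃COOH) ≈ 4.8
HS⁻: pKₐ(H₂S) ≈ 7 — larger and more polarisable than the oxygen analogue
CN⁻: pKₐ(HCN) ≈ 9.2 — sp carbon stabilises the charge somewhat, but still a poor LG
CH₃CH₂O⁻: pKₐ(CH₃CH₂OH) ≈ 16
(CH₃)₃CO⁻: pKₐ(t-BuOH) ≈ 18 — bulky, strongly basic alkoxide
Listed from poorest to best leaving group as asked.

(CH₃)₃CO⁻ < CH₃CH₂O⁻ < CN⁻ < HS⁻ < AcO⁻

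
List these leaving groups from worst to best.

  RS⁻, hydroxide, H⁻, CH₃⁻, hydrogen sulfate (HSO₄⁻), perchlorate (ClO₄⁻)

The more stable X⁻ (or X) is on its own — i.e. the weaker a base it is — the better a leaving group it makes.
perchlorate (ClO₄⁻): pKₐ(HClO₄) ≈ -10 — extremely weak base; rarely used for safety reasons
hydrogen sulfate (HSO₄⁻): pKₐ(H₂SO₄) ≈ -3 — conjugate base of a strong mineral acid
RS⁻: pKₐ(RSH (a thiol)) ≈ 10.5 — moderately basic; rarely leaves without activation
hydroxide: pKₐ(H₂O) ≈ 15.7
H⁻: pKₐ(H₂) ≈ 36 — extremely strong base; leaves only in special hydride-transfer contexts
CH₃⁻: pKₐ(CH₄) ≈ 48 — unstabilised carbanion; the worst conceivable leaving group
Reversing gives the worst-to-best order requested.

CH₃⁻ < H⁻ < hydroxide < RS⁻ < hydrogen sulfate (HSO₄⁻) < perchlorate (ClO₄⁻)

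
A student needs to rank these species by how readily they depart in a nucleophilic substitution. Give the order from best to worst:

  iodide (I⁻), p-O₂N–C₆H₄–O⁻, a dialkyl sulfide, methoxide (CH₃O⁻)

Rank by basicity of the departing species: weakest base leaves most easily.
iodide (I⁻): pKₐ(HI) ≈ -10 — large, highly polarisable; very weak base
a dialkyl sulfide: pKₐ(R'₂SH⁺) ≈ -7 — neutral; leaves from a sulfonium salt (R–SR'₂⁺)
p-O₂N–C₆H₄–O⁻: pKₐ(p-nitrophenol) ≈ 7.2 — nitro group delocalises the charge; the classic chromogenic LG
methoxide (CH₃O⁻): pKₐ(CH₃OH) ≈ 15.5

iodide (I⁻) > a dialkyl sulfide > p-O₂N–C₆H₄–O⁻ > methoxide (CH₃O⁻)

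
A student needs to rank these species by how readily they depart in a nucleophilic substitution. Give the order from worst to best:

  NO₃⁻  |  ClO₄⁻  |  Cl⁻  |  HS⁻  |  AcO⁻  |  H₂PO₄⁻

Rank by basicity of the departing species: weakest base leaves most easily.
ClO₄⁻: pKₐ(HClO₄) ≈ -10
Cl⁻: pKₐ(HCl) ≈ -7
NO₃⁻: pKₐ(HNO₃) ≈ -1.3
H₂PO₄⁻: pKₐ(H₃PO₄) ≈ 2.1
AcO⁻: pKₐ(CH₃COOH) ≈ 4.8
HS⁻: pKₐ(H₂S) ≈ 7
Reversing gives the worst-to-best order requested.

HS⁻ < AcO⁻ < H₂PO₄⁻ < NO₃⁻ < Cl⁻ < ClO₄⁻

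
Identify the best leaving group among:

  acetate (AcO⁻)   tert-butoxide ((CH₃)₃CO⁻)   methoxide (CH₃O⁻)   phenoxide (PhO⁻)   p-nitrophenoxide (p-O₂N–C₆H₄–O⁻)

acetate (AcO⁻)

Leaving-group ability tracks the stability of the departed species; conjugate-acid pKₐ is the usual yardstick (lower pKₐ → better LG).
acetate (AcO⁻): pKₐ(CH₃COOH) ≈ 4.8
p-nitrophenoxide (p-O₂N–C₆H₄–O⁻): pKₐ(p-nitrophenol) ≈ 7.2
phenoxide (PhO⁻): pKₐ(C₆H₅OH (phenol)) ≈ 10
methoxide (CH₃O⁻): pKₐ(CH₃OH) ≈ 15.5
tert-butoxide ((CH₃)₃CO⁻): pKₐ(t-BuOH) ≈ 18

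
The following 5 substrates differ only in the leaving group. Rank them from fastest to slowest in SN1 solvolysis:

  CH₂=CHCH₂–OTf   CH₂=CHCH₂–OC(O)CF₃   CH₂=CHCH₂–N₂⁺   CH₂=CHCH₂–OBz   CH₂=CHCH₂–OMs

CH₂=CHCH₂–N₂⁺ > CH₂=CHCH₂–OTf > CH₂=CHCH₂–OMs > CH₂=CHCH₂–OC(O)CF₃ > CH₂=CHCH₂–OBz

The skeletons are identical, so relative rate is governed entirely by leaving-group ability.
A good leaving group is a weak base: the lower the pKₐ of its conjugate acid, the more readily it departs.
CH₂=CHCH₂–N₂⁺ loses N₂: no meaningful conjugate acid; N₂ departs as an exceptionally stable neutral molecule
CH₂=CHCH₂–OTf loses OTf⁻: pKₐ(CF₃SO₃H (triflic acid)) ≈ -14
CH₂=CHCH₂–OMs loses OMs⁻: pKₐ(CH₃SO₃H (MsOH)) ≈ -1.9
CH₂=CHCH₂–OC(O)CF₃ loses CF₃COO⁻: pKₐ(CF₃COOH) ≈ 0.2
CH₂=CHCH₂–OBz loses PhCOO⁻: pKₐ(C₆H₅COOH) ≈ 4.2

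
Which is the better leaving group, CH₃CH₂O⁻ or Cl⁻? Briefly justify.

Cl⁻ is the better leaving group.
pKₐ(HCl) ≈ -7 versus pKₐ(CH₃CH₂OH) ≈ 16: Cl⁻ is the much weaker base.
Moderately weak base.

Cl⁻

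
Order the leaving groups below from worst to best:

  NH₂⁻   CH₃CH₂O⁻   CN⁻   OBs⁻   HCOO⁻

OBs⁻: pKₐ(p-BrC₆H₄SO₃H) ≈ -2.8
HCOO⁻: pKₐ(HCOOH) ≈ 3.8
CN⁻: pKₐ(HCN) ≈ 9.2
CH₃CH₂O⁻: pKₐ(CH₃CH₂OH) ≈ 16
NH₂⁻: pKₐ(NH₃) ≈ 38 — extremely strong base; never a leaving group
Reversing gives the worst-to-best order requested.

NH₂⁻ < CH₃CH₂O⁻ < CN⁻ < HCOO⁻ < OBs⁻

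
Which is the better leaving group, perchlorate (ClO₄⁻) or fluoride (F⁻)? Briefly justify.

perchlorate (ClO₄⁻) is the better leaving group.
pKₐ(HClO₄) ≈ -10 versus pKₐ(HF) ≈ 3.2: perchlorate (ClO₄⁻) is the much weaker base.
Extremely weak base; rarely used for safety reasons.

perchlorate (ClO₄⁻)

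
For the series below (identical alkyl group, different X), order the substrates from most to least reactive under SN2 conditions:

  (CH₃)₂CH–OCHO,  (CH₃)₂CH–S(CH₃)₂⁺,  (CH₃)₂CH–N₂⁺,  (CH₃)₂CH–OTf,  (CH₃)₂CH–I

(CH₃)₂CH–N₂⁺ > (CH₃)₂CH–OTf > (CH₃)₂CH–I > (CH₃)₂CH–S(CH₃)₂⁺ > (CH₃)₂CH–OCHO

The skeletons are identical, so relative rate is governed entirely by leaving-group ability.
Leaving-group ability tracks the stability of the departed species; conjugate-acid pKₐ is the usual yardstick (lower pKₐ → better LG).
(CH₃)₂CH–N₂⁺ loses N₂: no meaningful conjugate acid; N₂ departs as an exceptionally stable neutral molecule
(CH₃)₂CH–OTf loses OTf⁻: pKₐ(CF₃SO₃H (triflic acid)) ≈ -14
(CH₃)₂CH–I loses I⁻: pKₐ(HI) ≈ -10
(CH₃)₂CH–S(CH₃)₂⁺ loses SR'₂: pKₐ(R'₂SH⁺) ≈ -7
(CH₃)₂CH–OCHO loses HCOO⁻: pKₐ(HCOOH) ≈ 3.8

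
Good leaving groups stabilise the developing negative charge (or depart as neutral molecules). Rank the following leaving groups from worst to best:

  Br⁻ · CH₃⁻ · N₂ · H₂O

CH₃⁻ < H₂O < Br⁻ < N₂

A good leaving group is a weak base: the lower the pKₐ of its conjugate acid, the more readily it departs.
N₂: no meaningful conjugate acid; N₂ departs as an exceptionally stable neutral molecule
Br⁻: pKₐ(HBr) ≈ -9 — weak base; good leaving group
H₂O: pKₐ(H₃O⁺) ≈ -1.7
CH₃⁻: pKₐ(CH₄) ≈ 48 — unstabilised carbanion; the worst conceivable leaving group
Reversing gives the worst-to-best order requested.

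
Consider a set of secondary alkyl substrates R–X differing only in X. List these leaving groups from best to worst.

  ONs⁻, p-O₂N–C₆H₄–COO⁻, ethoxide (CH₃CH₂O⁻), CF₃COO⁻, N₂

N₂: no meaningful conjugate acid; N₂ departs as an exceptionally stable neutral molecule
ONs⁻: pKₐ(p-O₂NC₆H₄SO₃H) ≈ -3.5 — p-nitro group further stabilises the sulfonate
CF₃COO⁻: pKₐ(CF₃COOH) ≈ 0.2
p-O₂N–C₆H₄–COO⁻: pKₐ(p-nitrobenzoic acid) ≈ 3.4
ethoxide (CH₃CH₂O⁻): pKₐ(CH₃CH₂OH) ≈ 16 — strong base; alkoxides do not leave unassisted

N₂ > ONs⁻ > CF₃COO⁻ > p-O₂N–C₆H₄–COO⁻ > ethoxide (CH₃CH₂O⁻)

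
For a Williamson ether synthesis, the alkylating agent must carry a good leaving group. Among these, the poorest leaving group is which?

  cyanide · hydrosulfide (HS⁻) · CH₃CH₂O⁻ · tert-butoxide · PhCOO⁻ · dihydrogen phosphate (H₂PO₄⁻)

The more stable X⁻ (or X) is on its own — i.e. the weaker a base it is — the better a leaving group it makes.
dihydrogen phosphate (H₂PO₄⁻): pKₐ(H₃PO₄) ≈ 2.1
PhCOO⁻: pKₐ(C₆H₅COOH) ≈ 4.2
hydrosulfide (HS⁻): pKₐ(H₂S) ≈ 7
cyanide: pKₐ(HCN) ≈ 9.2
CH₃CH₂O⁻: pKₐ(CH₃CH₂OH) ≈ 16
tert-butoxide: pKₐ(t-BuOH) ≈ 18

tert-butoxide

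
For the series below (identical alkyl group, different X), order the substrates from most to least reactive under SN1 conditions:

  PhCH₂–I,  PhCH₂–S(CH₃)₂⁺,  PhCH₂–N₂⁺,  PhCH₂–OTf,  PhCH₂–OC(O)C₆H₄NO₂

PhCH₂–N₂⁺ > PhCH₂–OTf > PhCH₂–I > PhCH₂–S(CH₃)₂⁺ > PhCH₂–OC(O)C₆H₄NO₂

With the same alkyl group throughout, only the leaving group differentiates the rates.
The more stable X⁻ (or X) is on its own — i.e. the weaker a base it is — the better a leaving group it makes.
PhCH₂–N₂⁺ loses N₂: no meaningful conjugate acid; N₂ departs as an exceptionally stable neutral molecule
PhCH₂–OTf loses OTf⁻: pKₐ(CF₃SO₃H (triflic acid)) ≈ -14
PhCH₂–I loses I⁻: pKₐ(HI) ≈ -10
PhCH₂–S(CH₃)₂⁺ loses SR'₂: pKₐ(R'₂SH⁺) ≈ -7
PhCH₂–OC(O)C₆H₄NO₂ loses p-O₂N–C₆H₄–COO⁻: pKₐ(p-nitrobenzoic acid) ≈ 3.4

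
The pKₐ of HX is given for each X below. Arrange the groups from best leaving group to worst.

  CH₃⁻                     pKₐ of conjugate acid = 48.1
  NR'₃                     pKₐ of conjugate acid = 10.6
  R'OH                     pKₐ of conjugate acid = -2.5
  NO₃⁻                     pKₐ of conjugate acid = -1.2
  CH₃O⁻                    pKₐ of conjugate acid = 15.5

R'OH > NO₃⁻ > NR'₃ > CH₃O⁻ > CH₃⁻

Lower conjugate-acid pKₐ ⇒ weaker base ⇒ better leaving group.
Sorting by the given values: R'OH (-2.5), NO₃⁻ (-1.2), NR'₃ (10.6), CH₃O⁻ (15.5), CH₃⁻ (48.1).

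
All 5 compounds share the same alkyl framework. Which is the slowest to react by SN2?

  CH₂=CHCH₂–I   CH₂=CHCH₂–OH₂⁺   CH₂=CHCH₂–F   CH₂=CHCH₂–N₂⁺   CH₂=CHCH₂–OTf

The skeletons are identical, so relative rate is governed entirely by leaving-group ability.
Rank by basicity of the departing species: weakest base leaves most easily.
CH₂=CHCH₂–N₂⁺ loses N₂: no meaningful conjugate acid; N₂ departs as an exceptionally stable neutral molecule
CH₂=CHCH₂–OTf loses OTf⁻: pKₐ(CF₃SO₃H (triflic acid)) ≈ -14
CH₂=CHCH₂–I loses I⁻: pKₐ(HI) ≈ -10
CH₂=CHCH₂–OH₂⁺ loses H₂O: pKₐ(H₃O⁺) ≈ -1.7
CH₂=CHCH₂–F loses F⁻: pKₐ(HF) ≈ 3.2

CH₂=CHCH₂–F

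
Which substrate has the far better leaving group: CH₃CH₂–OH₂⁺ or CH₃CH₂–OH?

CH₃CH₂–OH₂⁺

From CH₃CH₂–OH the departing group would be OH⁻ (pKₐ(H₂O) ≈ 15.7). Strong base; essentially never leaves without prior activation.
From CH₃CH₂–OH₂⁺ the leaving group is H₂O (pKₐ(H₃O⁺) ≈ -1.7). Neutral; leaves from a protonated alcohol (R–OH₂⁺).
(In practice CH₃CH₂–OH₂⁺ is made from CH₃CH₂–OH by protonation with strong acid, converting the leaving group from hydroxide to neutral water.)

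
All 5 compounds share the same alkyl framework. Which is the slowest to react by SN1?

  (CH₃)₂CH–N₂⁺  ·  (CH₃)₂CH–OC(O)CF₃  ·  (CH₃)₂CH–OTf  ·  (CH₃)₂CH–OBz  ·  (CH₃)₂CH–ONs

The skeletons are identical, so relative rate is governed entirely by leaving-group ability.
Rank by basicity of the departing species: weakest base leaves most easily.
(CH₃)₂CH–N₂⁺ loses N₂: no meaningful conjugate acid; N₂ departs as an exceptionally stable neutral molecule
(CH₃)₂CH–OTf loses OTf⁻: pKₐ(CF₃SO₃H (triflic acid)) ≈ -14
(CH₃)₂CH–ONs loses ONs⁻: pKₐ(p-O₂NC₆H₄SO₃H) ≈ -3.5
(CH₃)₂CH–OC(O)CF₃ loses CF₃COO⁻: pKₐ(CF₃COOH) ≈ 0.2
(CH₃)₂CH–OBz loses PhCOO⁻: pKₐ(C₆H₅COOH) ≈ 4.2

(CH₃)₂CH–OBz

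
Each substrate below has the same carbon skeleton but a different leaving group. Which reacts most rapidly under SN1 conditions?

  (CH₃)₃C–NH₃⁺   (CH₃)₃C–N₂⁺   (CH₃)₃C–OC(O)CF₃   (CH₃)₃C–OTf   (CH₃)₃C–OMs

The skeletons are identical, so relative rate is governed entirely by leaving-group ability.
Rank by basicity of the departing species: weakest base leaves most easily.
(CH₃)₃C–N₂⁺ loses N₂: no meaningful conjugate acid; N₂ departs as an exceptionally stable neutral molecule
(CH₃)₃C–OTf loses OTf⁻: pKₐ(CF₃SO₃H (triflic acid)) ≈ -14
(CH₃)₃C–OMs loses OMs⁻: pKₐ(CH₃SO₃H (MsOH)) ≈ -1.9
(CH₃)₃C–OC(O)CF₃ loses CF₃COO⁻: pKₐ(CF₃COOH) ≈ 0.2
(CH₃)₃C–NH₃⁺ loses NH₃: pKₐ(NH₄⁺) ≈ 9.2

(CH₃)₃C–N₂⁺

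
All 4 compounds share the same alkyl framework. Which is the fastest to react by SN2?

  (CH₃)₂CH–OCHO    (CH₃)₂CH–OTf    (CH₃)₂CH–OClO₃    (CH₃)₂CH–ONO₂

(CH₃)₂CH–OTf

The skeletons are identical, so relative rate is governed entirely by leaving-group ability.
Rank by basicity of the departing species: weakest base leaves most easily.
(CH₃)₂CH–OTf loses OTf⁻: pKₐ(CF₃SO₃H (triflic acid)) ≈ -14
(CH₃)₂CH–OClO₃ loses ClO₄⁻: pKₐ(HClO₄) ≈ -10
(CH₃)₂CH–ONO₂ loses NO₃⁻: pKₐ(HNO₃) ≈ -1.3
(CH₃)₂CH–OCHO loses HCOO⁻: pKₐ(HCOOH) ≈ 3.8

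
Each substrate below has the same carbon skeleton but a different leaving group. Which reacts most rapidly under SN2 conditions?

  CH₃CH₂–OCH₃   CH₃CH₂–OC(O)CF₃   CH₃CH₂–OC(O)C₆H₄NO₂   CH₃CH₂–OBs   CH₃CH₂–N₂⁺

CH₃CH₂–N₂⁺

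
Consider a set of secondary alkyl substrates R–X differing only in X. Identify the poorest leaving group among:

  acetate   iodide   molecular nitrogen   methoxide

A good leaving group is a weak base: the lower the pKₐ of its conjugate acid, the more readily it departs.
molecular nitrogen: no meaningful conjugate acid; N₂ departs as an exceptionally stable neutral molecule
iodide: pKₐ(HI) ≈ -10
acetate: pKₐ(CH₃COOH) ≈ 4.8
methoxide: pKₐ(CH₃OH) ≈ 15.5

methoxide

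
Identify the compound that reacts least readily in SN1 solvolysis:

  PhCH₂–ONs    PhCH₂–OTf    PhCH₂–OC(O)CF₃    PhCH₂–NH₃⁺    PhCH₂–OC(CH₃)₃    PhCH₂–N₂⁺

The skeletons are identical, so relative rate is governed entirely by leaving-group ability.
The more stable X⁻ (or X) is on its own — i.e. the weaker a base it is — the better a leaving group it makes.
PhCH₂–N₂⁺ loses N₂: no meaningful conjugate acid; N₂ departs as an exceptionally stable neutral molecule
PhCH₂–OTf loses OTf⁻: pKₐ(CF₃SO₃H (triflic acid)) ≈ -14
PhCH₂–ONs loses ONs⁻: pKₐ(p-O₂NC₆H₄SO₃H) ≈ -3.5
PhCH₂–OC(O)CF₃ loses CF₃COO⁻: pKₐ(CF₃COOH) ≈ 0.2
PhCH₂–NH₃⁺ loses NH₃: pKₐ(NH₄⁺) ≈ 9.2
PhCH₂–OC(CH₃)₃ loses (CH₃)₃CO⁻: pKₐ(t-BuOH) ≈ 18

PhCH₂–OC(CH₃)₃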